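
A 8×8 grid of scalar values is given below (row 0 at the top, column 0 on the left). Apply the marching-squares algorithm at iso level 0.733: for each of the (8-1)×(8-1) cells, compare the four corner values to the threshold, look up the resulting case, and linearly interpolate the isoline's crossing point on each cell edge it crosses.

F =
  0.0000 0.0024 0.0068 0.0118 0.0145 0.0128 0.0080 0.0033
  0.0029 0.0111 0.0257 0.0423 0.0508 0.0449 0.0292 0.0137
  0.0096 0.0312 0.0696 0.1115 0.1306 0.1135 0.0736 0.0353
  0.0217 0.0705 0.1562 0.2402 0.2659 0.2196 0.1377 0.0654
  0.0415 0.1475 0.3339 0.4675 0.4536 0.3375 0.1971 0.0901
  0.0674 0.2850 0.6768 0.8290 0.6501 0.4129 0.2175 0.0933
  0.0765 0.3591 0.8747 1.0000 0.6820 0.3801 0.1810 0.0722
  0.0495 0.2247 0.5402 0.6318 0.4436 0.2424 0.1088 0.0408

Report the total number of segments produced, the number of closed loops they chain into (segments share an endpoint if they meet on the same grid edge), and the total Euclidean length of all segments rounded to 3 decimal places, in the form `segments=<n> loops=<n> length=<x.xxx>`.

segments=8 loops=1 length=6.220

cell (4,2): code 0100 → (4.734,3.000)–(5.000,2.369)
cell (4,3): code 1000 → (5.000,3.537)–(4.734,3.000)
cell (5,1): code 0100 → (5.284,2.000)–(6.000,1.725)
cell (5,2): code 1110 → (5.000,2.369)–(5.284,2.000)
cell (5,3): code 1001 → (6.000,3.840)–(5.000,3.537)
cell (6,1): code 0010 → (6.000,1.725)–(6.424,2.000)
cell (6,2): code 0011 → (6.424,2.000)–(6.725,3.000)
cell (6,3): code 0001 → (6.725,3.000)–(6.000,3.840)
total: 8 segments, chained into 1 closed loop(s), length Σ = 6.219620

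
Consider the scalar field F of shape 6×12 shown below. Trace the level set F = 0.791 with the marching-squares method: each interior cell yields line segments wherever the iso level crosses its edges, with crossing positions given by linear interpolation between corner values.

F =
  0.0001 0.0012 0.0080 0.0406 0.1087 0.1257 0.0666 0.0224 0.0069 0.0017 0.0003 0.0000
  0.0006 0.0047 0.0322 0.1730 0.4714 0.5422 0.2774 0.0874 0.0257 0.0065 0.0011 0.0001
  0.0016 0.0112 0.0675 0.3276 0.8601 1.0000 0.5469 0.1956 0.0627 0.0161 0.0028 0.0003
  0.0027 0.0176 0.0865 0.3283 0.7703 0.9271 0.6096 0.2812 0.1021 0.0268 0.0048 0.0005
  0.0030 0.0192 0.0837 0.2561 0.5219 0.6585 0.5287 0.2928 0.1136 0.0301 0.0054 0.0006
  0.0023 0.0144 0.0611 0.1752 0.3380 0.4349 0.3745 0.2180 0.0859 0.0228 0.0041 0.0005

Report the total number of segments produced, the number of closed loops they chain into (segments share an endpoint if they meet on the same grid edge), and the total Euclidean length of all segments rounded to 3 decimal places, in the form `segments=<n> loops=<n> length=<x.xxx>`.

segments=8 loops=1 length=5.622

cell (1,3): code 0100 → (1.822,4.000)–(2.000,3.870)
cell (1,4): code 1100 → (1.543,5.000)–(1.822,4.000)
cell (1,5): code 1000 → (2.000,5.461)–(1.543,5.000)
cell (2,3): code 0010 → (2.000,3.870)–(2.769,4.000)
cell (2,4): code 0111 → (2.769,4.000)–(3.000,4.132)
cell (2,5): code 1001 → (3.000,5.429)–(2.000,5.461)
cell (3,4): code 0010 → (3.000,4.132)–(3.507,5.000)
cell (3,5): code 0001 → (3.507,5.000)–(3.000,5.429)
total: 8 segments, chained into 1 closed loop(s), length Σ = 5.622493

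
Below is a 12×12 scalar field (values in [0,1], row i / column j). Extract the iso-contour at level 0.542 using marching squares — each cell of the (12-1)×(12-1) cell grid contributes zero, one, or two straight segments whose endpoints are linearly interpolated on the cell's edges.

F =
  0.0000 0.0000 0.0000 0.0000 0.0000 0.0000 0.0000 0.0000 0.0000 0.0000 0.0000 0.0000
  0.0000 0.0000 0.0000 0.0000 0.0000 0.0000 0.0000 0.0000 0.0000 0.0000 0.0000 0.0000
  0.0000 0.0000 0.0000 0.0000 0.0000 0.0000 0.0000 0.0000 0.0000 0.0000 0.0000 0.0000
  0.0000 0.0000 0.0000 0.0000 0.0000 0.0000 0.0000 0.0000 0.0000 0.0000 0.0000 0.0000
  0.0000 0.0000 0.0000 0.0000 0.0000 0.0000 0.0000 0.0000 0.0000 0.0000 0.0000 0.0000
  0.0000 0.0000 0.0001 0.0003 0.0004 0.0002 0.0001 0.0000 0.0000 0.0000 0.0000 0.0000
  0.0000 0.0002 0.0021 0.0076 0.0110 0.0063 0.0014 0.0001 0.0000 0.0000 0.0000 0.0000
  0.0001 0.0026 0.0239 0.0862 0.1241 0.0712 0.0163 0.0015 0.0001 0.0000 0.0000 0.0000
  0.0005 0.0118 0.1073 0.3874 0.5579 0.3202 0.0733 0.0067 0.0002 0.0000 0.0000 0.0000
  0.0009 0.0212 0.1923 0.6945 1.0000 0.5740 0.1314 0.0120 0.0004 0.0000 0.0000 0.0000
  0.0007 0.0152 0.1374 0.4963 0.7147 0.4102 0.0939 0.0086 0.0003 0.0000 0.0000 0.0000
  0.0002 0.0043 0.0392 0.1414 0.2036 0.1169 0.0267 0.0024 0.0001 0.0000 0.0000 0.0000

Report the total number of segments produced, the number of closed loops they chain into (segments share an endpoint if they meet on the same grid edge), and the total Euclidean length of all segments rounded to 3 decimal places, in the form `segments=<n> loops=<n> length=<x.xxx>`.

segments=12 loops=1 length=7.000

cell (7,3): code 0100 → (7.963,4.000)–(8.000,3.907)
cell (7,4): code 1000 → (8.000,4.067)–(7.963,4.000)
cell (8,2): code 0100 → (8.503,3.000)–(9.000,2.696)
cell (8,3): code 1110 → (8.000,3.907)–(8.503,3.000)
cell (8,4): code 1101 → (8.874,5.000)–(8.000,4.067)
cell (8,5): code 1000 → (9.000,5.072)–(8.874,5.000)
cell (9,2): code 0010 → (9.000,2.696)–(9.769,3.000)
cell (9,3): code 0111 → (9.769,3.000)–(10.000,3.209)
cell (9,4): code 1011 → (10.000,4.567)–(9.195,5.000)
cell (9,5): code 0001 → (9.195,5.000)–(9.000,5.072)
cell (10,3): code 0010 → (10.000,3.209)–(10.338,4.000)
cell (10,4): code 0001 → (10.338,4.000)–(10.000,4.567)
total: 12 segments, chained into 1 closed loop(s), length Σ = 7.000086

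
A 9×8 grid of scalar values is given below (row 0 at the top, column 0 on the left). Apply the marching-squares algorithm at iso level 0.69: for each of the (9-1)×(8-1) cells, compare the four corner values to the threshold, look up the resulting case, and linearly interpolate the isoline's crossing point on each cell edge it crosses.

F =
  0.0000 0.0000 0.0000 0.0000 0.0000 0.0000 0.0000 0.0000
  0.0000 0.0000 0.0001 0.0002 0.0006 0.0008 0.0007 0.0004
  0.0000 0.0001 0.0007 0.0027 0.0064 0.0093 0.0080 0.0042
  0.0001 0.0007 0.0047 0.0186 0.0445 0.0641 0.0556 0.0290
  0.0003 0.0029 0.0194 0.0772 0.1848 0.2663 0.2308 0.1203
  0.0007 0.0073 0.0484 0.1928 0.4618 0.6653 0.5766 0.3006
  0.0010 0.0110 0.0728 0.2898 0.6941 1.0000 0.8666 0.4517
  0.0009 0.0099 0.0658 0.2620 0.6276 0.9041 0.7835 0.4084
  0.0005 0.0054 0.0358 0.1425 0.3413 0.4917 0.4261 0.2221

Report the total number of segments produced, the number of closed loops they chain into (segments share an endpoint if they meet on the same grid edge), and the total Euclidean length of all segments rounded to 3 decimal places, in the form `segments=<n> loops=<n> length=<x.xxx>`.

segments=10 loops=1 length=7.533

cell (5,3): code 0100 → (5.982,4.000)–(6.000,3.990)
cell (5,4): code 1100 → (5.074,5.000)–(5.982,4.000)
cell (5,5): code 1100 → (5.391,6.000)–(5.074,5.000)
cell (5,6): code 1000 → (6.000,6.426)–(5.391,6.000)
cell (6,3): code 0010 → (6.000,3.990)–(6.062,4.000)
cell (6,4): code 0111 → (6.062,4.000)–(7.000,4.226)
cell (6,6): code 1001 → (7.000,6.249)–(6.000,6.426)
cell (7,4): code 0010 → (7.000,4.226)–(7.519,5.000)
cell (7,5): code 0011 → (7.519,5.000)–(7.262,6.000)
cell (7,6): code 0001 → (7.262,6.000)–(7.000,6.249)
total: 10 segments, chained into 1 closed loop(s), length Σ = 7.532802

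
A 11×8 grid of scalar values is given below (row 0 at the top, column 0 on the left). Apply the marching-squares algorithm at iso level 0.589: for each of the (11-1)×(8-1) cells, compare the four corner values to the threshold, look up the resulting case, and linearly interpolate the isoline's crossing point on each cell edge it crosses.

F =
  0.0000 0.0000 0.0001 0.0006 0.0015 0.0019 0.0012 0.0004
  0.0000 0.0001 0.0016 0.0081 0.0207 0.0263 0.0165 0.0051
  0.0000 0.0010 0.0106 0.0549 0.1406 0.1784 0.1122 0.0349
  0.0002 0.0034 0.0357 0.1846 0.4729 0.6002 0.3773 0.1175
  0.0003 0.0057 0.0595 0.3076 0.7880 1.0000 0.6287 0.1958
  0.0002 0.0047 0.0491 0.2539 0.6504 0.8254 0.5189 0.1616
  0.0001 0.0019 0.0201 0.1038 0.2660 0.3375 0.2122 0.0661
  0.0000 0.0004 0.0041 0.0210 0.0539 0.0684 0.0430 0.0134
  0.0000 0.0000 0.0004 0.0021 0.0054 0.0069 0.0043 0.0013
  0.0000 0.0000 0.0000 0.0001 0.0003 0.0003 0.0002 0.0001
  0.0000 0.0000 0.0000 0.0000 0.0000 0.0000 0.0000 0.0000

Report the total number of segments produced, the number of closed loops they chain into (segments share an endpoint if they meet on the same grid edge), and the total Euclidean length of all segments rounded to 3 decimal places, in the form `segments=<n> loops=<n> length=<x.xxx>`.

cell (2,4): code 0100 → (2.973,5.000)–(3.000,4.912)
cell (2,5): code 1000 → (3.000,5.050)–(2.973,5.000)
cell (3,3): code 0100 → (3.368,4.000)–(4.000,3.586)
cell (3,4): code 1110 → (3.000,4.912)–(3.368,4.000)
cell (3,5): code 1101 → (3.842,6.000)–(3.000,5.050)
cell (3,6): code 1000 → (4.000,6.092)–(3.842,6.000)
cell (4,3): code 0110 → (4.000,3.586)–(5.000,3.845)
cell (4,5): code 1011 → (5.000,5.771)–(4.362,6.000)
cell (4,6): code 0001 → (4.362,6.000)–(4.000,6.092)
cell (5,3): code 0010 → (5.000,3.845)–(5.160,4.000)
cell (5,4): code 0011 → (5.160,4.000)–(5.485,5.000)
cell (5,5): code 0001 → (5.485,5.000)–(5.000,5.771)
total: 12 segments, chained into 1 closed loop(s), length Σ = 7.608581

segments=12 loops=1 length=7.609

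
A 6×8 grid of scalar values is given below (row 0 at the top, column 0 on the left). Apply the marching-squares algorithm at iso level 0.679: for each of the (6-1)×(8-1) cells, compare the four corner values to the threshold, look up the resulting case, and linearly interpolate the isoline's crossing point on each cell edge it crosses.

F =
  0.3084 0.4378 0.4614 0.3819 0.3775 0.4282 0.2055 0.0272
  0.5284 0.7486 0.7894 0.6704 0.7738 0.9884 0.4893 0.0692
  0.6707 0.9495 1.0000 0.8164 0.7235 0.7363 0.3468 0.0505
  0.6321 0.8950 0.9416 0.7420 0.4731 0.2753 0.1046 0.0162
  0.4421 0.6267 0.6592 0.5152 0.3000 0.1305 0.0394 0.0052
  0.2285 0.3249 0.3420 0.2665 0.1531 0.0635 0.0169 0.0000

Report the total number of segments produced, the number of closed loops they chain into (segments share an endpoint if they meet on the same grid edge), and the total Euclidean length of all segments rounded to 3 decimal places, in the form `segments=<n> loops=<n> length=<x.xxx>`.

segments=18 loops=1 length=14.746

cell (0,0): code 0100 → (0.776,1.000)–(1.000,0.684)
cell (0,1): code 1100 → (0.663,2.000)–(0.776,1.000)
cell (0,2): code 1000 → (1.000,2.928)–(0.663,2.000)
cell (0,3): code 0100 → (0.761,4.000)–(1.000,3.083)
cell (0,4): code 1100 → (0.448,5.000)–(0.761,4.000)
cell (0,5): code 1000 → (1.000,5.620)–(0.448,5.000)
cell (1,0): code 0110 → (1.000,0.684)–(2.000,0.030)
cell (1,2): code 1101 → (1.059,3.000)–(1.000,2.928)
cell (1,3): code 1110 → (1.000,3.083)–(1.059,3.000)
cell (1,5): code 1001 → (2.000,5.147)–(1.000,5.620)
cell (2,0): code 0110 → (2.000,0.030)–(3.000,0.178)
cell (2,3): code 1011 → (3.000,3.234)–(2.178,4.000)
cell (2,4): code 0011 → (2.178,4.000)–(2.124,5.000)
cell (2,5): code 0001 → (2.124,5.000)–(2.000,5.147)
cell (3,0): code 0010 → (3.000,0.178)–(3.805,1.000)
cell (3,1): code 0011 → (3.805,1.000)–(3.930,2.000)
cell (3,2): code 0011 → (3.930,2.000)–(3.278,3.000)
cell (3,3): code 0001 → (3.278,3.000)–(3.000,3.234)
total: 18 segments, chained into 1 closed loop(s), length Σ = 14.746360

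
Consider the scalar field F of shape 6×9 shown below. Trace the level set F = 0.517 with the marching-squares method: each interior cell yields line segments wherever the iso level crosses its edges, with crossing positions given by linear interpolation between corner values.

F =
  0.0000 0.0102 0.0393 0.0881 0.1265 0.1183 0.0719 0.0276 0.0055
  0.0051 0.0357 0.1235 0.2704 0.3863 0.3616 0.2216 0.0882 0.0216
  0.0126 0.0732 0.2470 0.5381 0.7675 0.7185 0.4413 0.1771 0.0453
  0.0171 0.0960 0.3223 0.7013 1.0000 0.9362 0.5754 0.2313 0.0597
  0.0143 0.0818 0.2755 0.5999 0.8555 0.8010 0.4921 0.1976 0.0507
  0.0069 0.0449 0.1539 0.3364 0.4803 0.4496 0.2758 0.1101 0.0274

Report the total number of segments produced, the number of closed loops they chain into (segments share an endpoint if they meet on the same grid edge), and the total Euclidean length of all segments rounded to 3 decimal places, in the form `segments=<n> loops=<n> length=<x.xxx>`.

cell (1,2): code 0100 → (1.921,3.000)–(2.000,2.928)
cell (1,3): code 1100 → (1.343,4.000)–(1.921,3.000)
cell (1,4): code 1100 → (1.435,5.000)–(1.343,4.000)
cell (1,5): code 1000 → (2.000,5.727)–(1.435,5.000)
cell (2,2): code 0110 → (2.000,2.928)–(3.000,2.514)
cell (2,5): code 1101 → (2.565,6.000)–(2.000,5.727)
cell (2,6): code 1000 → (3.000,6.170)–(2.565,6.000)
cell (3,2): code 0110 → (3.000,2.514)–(4.000,2.744)
cell (3,5): code 1011 → (4.000,5.919)–(3.701,6.000)
cell (3,6): code 0001 → (3.701,6.000)–(3.000,6.170)
cell (4,2): code 0010 → (4.000,2.744)–(4.315,3.000)
cell (4,3): code 0011 → (4.315,3.000)–(4.902,4.000)
cell (4,4): code 0011 → (4.902,4.000)–(4.808,5.000)
cell (4,5): code 0001 → (4.808,5.000)–(4.000,5.919)
total: 14 segments, chained into 1 closed loop(s), length Σ = 11.214563

segments=14 loops=1 length=11.215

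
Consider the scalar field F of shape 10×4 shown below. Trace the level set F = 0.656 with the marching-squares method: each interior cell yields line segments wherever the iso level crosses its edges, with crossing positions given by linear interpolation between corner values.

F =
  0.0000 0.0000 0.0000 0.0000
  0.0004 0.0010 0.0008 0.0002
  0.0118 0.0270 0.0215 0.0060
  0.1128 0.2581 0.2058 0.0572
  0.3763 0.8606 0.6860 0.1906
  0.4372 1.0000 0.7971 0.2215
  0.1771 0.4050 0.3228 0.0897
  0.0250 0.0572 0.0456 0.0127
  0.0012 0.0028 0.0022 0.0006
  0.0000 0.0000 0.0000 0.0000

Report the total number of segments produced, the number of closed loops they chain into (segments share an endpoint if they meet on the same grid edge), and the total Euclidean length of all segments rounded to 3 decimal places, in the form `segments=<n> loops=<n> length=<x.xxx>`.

cell (3,0): code 0100 → (3.660,1.000)–(4.000,0.578)
cell (3,1): code 1100 → (3.938,2.000)–(3.660,1.000)
cell (3,2): code 1000 → (4.000,2.061)–(3.938,2.000)
cell (4,0): code 0110 → (4.000,0.578)–(5.000,0.389)
cell (4,2): code 1001 → (5.000,2.245)–(4.000,2.061)
cell (5,0): code 0010 → (5.000,0.389)–(5.578,1.000)
cell (5,1): code 0011 → (5.578,1.000)–(5.297,2.000)
cell (5,2): code 0001 → (5.297,2.000)–(5.000,2.245)
total: 8 segments, chained into 1 closed loop(s), length Σ = 5.966732

segments=8 loops=1 length=5.967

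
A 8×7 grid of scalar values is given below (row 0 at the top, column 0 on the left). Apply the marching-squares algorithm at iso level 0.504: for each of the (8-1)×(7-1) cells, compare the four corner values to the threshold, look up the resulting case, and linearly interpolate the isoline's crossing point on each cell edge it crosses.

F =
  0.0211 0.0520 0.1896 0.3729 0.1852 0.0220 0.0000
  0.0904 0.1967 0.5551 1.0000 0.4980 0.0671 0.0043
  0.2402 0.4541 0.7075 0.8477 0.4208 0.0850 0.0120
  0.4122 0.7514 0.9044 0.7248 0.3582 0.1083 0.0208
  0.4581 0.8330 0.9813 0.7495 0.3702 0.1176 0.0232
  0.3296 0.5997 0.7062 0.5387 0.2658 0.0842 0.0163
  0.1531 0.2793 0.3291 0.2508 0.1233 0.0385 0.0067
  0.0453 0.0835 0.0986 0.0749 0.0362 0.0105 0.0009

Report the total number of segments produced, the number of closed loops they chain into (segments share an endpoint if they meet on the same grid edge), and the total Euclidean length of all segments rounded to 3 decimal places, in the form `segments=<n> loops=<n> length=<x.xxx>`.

segments=16 loops=1 length=14.276

cell (0,1): code 0100 → (0.860,2.000)–(1.000,1.857)
cell (0,2): code 1100 → (0.209,3.000)–(0.860,2.000)
cell (0,3): code 1000 → (1.000,3.988)–(0.209,3.000)
cell (1,1): code 0110 → (1.000,1.857)–(2.000,1.197)
cell (1,3): code 1001 → (2.000,3.805)–(1.000,3.988)
cell (2,0): code 0100 → (2.168,1.000)–(3.000,0.271)
cell (2,1): code 1110 → (2.000,1.197)–(2.168,1.000)
cell (2,3): code 1001 → (3.000,3.602)–(2.000,3.805)
cell (3,0): code 0110 → (3.000,0.271)–(4.000,0.122)
cell (3,3): code 1001 → (4.000,3.647)–(3.000,3.602)
cell (4,0): code 0110 → (4.000,0.122)–(5.000,0.646)
cell (4,3): code 1001 → (5.000,3.127)–(4.000,3.647)
cell (5,0): code 0010 → (5.000,0.646)–(5.299,1.000)
cell (5,1): code 0011 → (5.299,1.000)–(5.536,2.000)
cell (5,2): code 0011 → (5.536,2.000)–(5.121,3.000)
cell (5,3): code 0001 → (5.121,3.000)–(5.000,3.127)
total: 16 segments, chained into 1 closed loop(s), length Σ = 14.276422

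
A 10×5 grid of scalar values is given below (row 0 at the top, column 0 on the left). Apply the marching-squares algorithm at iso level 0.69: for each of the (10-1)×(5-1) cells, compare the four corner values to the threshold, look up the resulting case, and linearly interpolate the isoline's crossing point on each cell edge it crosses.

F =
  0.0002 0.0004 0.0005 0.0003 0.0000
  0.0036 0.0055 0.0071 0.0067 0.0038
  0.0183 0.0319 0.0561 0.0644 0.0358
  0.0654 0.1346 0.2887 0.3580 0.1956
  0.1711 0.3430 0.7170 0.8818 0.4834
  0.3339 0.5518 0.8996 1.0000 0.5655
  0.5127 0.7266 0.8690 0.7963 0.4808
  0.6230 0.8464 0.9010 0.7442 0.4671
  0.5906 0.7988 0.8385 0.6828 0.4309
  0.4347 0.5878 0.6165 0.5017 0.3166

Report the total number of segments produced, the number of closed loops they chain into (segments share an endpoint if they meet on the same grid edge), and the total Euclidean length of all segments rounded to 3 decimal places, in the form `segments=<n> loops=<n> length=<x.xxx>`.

cell (3,1): code 0100 → (3.937,2.000)–(4.000,1.928)
cell (3,2): code 1100 → (3.634,3.000)–(3.937,2.000)
cell (3,3): code 1000 → (4.000,3.481)–(3.634,3.000)
cell (4,1): code 0110 → (4.000,1.928)–(5.000,1.397)
cell (4,3): code 1001 → (5.000,3.713)–(4.000,3.481)
cell (5,0): code 0100 → (5.791,1.000)–(6.000,0.829)
cell (5,1): code 1110 → (5.000,1.397)–(5.791,1.000)
cell (5,3): code 1001 → (6.000,3.337)–(5.000,3.713)
cell (6,0): code 0110 → (6.000,0.829)–(7.000,0.300)
cell (6,3): code 1001 → (7.000,3.196)–(6.000,3.337)
cell (7,0): code 0110 → (7.000,0.300)–(8.000,0.477)
cell (7,2): code 1011 → (8.000,2.954)–(7.883,3.000)
cell (7,3): code 0001 → (7.883,3.000)–(7.000,3.196)
cell (8,0): code 0010 → (8.000,0.477)–(8.516,1.000)
cell (8,1): code 0011 → (8.516,1.000)–(8.669,2.000)
cell (8,2): code 0001 → (8.669,2.000)–(8.000,2.954)
total: 16 segments, chained into 1 closed loop(s), length Σ = 13.225818

segments=16 loops=1 length=13.226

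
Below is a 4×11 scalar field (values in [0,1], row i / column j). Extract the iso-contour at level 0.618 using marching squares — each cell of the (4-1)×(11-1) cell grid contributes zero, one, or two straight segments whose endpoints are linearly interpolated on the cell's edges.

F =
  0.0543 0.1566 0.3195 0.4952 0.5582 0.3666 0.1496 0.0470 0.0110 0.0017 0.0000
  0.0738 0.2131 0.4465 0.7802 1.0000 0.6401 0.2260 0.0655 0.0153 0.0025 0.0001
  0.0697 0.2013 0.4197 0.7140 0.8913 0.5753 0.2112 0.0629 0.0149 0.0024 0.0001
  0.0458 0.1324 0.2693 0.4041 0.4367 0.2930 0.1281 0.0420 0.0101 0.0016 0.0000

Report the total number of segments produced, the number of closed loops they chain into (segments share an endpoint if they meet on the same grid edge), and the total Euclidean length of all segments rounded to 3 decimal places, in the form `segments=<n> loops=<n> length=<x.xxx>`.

segments=10 loops=1 length=7.734

cell (0,2): code 0100 → (0.431,3.000)–(1.000,2.514)
cell (0,3): code 1100 → (0.135,4.000)–(0.431,3.000)
cell (0,4): code 1100 → (0.919,5.000)–(0.135,4.000)
cell (0,5): code 1000 → (1.000,5.053)–(0.919,5.000)
cell (1,2): code 0110 → (1.000,2.514)–(2.000,2.674)
cell (1,4): code 1011 → (2.000,4.865)–(1.341,5.000)
cell (1,5): code 0001 → (1.341,5.000)–(1.000,5.053)
cell (2,2): code 0010 → (2.000,2.674)–(2.310,3.000)
cell (2,3): code 0011 → (2.310,3.000)–(2.601,4.000)
cell (2,4): code 0001 → (2.601,4.000)–(2.000,4.865)
total: 10 segments, chained into 1 closed loop(s), length Σ = 7.733926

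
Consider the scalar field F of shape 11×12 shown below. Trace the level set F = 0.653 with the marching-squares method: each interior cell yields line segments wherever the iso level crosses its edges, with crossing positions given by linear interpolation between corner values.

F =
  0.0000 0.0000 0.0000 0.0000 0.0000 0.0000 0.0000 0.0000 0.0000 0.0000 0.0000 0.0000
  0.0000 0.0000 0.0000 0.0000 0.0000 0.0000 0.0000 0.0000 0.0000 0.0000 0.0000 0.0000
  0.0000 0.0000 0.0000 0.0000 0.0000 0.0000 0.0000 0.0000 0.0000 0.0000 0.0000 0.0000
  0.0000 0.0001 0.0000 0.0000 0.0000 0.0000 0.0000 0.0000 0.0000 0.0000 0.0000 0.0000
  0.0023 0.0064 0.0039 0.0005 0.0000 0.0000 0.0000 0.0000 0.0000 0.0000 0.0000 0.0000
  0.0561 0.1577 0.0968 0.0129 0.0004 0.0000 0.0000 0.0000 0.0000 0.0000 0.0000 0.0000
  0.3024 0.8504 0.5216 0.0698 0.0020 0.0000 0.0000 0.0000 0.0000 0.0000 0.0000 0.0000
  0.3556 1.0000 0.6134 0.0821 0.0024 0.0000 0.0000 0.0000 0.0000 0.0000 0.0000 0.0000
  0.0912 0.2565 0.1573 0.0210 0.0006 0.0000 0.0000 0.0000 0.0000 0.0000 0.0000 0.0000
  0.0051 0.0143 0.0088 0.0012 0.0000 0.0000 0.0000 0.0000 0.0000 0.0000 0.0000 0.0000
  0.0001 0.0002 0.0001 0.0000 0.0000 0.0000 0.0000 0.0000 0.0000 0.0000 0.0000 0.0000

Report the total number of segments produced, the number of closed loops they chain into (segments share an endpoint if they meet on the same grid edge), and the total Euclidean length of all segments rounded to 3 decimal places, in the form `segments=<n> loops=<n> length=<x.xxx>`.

segments=6 loops=1 length=4.907

cell (5,0): code 0100 → (5.715,1.000)–(6.000,0.640)
cell (5,1): code 1000 → (6.000,1.600)–(5.715,1.000)
cell (6,0): code 0110 → (6.000,0.640)–(7.000,0.462)
cell (6,1): code 1001 → (7.000,1.898)–(6.000,1.600)
cell (7,0): code 0010 → (7.000,0.462)–(7.467,1.000)
cell (7,1): code 0001 → (7.467,1.000)–(7.000,1.898)
total: 6 segments, chained into 1 closed loop(s), length Σ = 4.907120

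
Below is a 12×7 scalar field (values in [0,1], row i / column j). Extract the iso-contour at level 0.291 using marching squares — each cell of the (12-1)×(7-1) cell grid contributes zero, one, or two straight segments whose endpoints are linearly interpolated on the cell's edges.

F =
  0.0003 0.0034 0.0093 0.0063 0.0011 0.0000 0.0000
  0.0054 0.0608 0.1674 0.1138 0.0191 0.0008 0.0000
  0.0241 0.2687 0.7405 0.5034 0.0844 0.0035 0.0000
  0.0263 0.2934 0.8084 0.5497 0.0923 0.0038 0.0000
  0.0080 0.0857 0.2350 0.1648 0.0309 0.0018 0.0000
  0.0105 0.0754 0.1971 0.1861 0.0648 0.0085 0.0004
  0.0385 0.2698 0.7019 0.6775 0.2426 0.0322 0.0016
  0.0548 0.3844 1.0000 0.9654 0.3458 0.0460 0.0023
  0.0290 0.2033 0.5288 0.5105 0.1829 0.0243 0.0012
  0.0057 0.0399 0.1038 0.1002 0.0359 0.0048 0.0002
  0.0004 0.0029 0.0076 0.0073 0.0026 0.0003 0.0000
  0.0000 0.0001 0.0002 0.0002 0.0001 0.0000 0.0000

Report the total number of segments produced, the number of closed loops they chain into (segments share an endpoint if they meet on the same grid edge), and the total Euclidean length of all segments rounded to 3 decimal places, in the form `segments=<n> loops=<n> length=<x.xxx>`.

segments=24 loops=2 length=18.850

cell (1,1): code 0100 → (1.216,2.000)–(2.000,1.047)
cell (1,2): code 1100 → (1.455,3.000)–(1.216,2.000)
cell (1,3): code 1000 → (2.000,3.507)–(1.455,3.000)
cell (2,0): code 0100 → (2.903,1.000)–(3.000,0.991)
cell (2,1): code 1110 → (2.000,1.047)–(2.903,1.000)
cell (2,3): code 1001 → (3.000,3.566)–(2.000,3.507)
cell (3,0): code 0010 → (3.000,0.991)–(3.012,1.000)
cell (3,1): code 0011 → (3.012,1.000)–(3.902,2.000)
cell (3,2): code 0011 → (3.902,2.000)–(3.672,3.000)
cell (3,3): code 0001 → (3.672,3.000)–(3.000,3.566)
cell (5,1): code 0100 → (5.186,2.000)–(6.000,1.049)
cell (5,2): code 1100 → (5.213,3.000)–(5.186,2.000)
cell (5,3): code 1000 → (6.000,3.889)–(5.213,3.000)
cell (6,0): code 0100 → (6.185,1.000)–(7.000,0.717)
cell (6,1): code 1110 → (6.000,1.049)–(6.185,1.000)
cell (6,3): code 1101 → (6.469,4.000)–(6.000,3.889)
cell (6,4): code 1000 → (7.000,4.183)–(6.469,4.000)
cell (7,0): code 0010 → (7.000,0.717)–(7.516,1.000)
cell (7,1): code 0111 → (7.516,1.000)–(8.000,1.269)
cell (7,3): code 1011 → (8.000,3.670)–(7.336,4.000)
cell (7,4): code 0001 → (7.336,4.000)–(7.000,4.183)
cell (8,1): code 0010 → (8.000,1.269)–(8.560,2.000)
cell (8,2): code 0011 → (8.560,2.000)–(8.535,3.000)
cell (8,3): code 0001 → (8.535,3.000)–(8.000,3.670)
total: 24 segments, chained into 2 closed loop(s), length Σ = 18.849757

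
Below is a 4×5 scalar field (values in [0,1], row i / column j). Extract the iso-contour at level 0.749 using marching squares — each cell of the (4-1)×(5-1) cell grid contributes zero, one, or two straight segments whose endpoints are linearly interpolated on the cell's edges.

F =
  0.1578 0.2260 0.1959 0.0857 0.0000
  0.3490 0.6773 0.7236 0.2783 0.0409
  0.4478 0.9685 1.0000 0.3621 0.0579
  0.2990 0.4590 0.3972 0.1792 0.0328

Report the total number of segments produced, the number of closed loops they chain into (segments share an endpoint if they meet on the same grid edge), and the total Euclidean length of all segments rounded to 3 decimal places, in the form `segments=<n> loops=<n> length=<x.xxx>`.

cell (1,0): code 0100 → (1.246,1.000)–(2.000,0.578)
cell (1,1): code 1100 → (1.092,2.000)–(1.246,1.000)
cell (1,2): code 1000 → (2.000,2.393)–(1.092,2.000)
cell (2,0): code 0010 → (2.000,0.578)–(2.431,1.000)
cell (2,1): code 0011 → (2.431,1.000)–(2.416,2.000)
cell (2,2): code 0001 → (2.416,2.000)–(2.000,2.393)
total: 6 segments, chained into 1 closed loop(s), length Σ = 5.040913

segments=6 loops=1 length=5.041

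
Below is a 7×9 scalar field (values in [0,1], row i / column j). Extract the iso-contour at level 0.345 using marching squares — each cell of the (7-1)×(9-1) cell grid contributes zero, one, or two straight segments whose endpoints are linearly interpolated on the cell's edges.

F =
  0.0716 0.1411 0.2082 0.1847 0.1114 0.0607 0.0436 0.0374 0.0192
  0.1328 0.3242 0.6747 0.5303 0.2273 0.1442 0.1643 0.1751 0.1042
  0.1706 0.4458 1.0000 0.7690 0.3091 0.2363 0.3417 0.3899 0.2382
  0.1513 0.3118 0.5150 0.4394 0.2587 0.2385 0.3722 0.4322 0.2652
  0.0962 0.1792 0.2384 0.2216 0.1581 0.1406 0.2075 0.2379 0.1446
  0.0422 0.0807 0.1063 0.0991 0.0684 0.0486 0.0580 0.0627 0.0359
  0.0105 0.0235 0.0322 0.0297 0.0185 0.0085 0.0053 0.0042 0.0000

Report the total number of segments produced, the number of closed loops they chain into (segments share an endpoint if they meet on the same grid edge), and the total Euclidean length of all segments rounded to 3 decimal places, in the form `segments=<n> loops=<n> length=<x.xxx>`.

cell (0,1): code 0100 → (0.293,2.000)–(1.000,1.059)
cell (0,2): code 1100 → (0.464,3.000)–(0.293,2.000)
cell (0,3): code 1000 → (1.000,3.612)–(0.464,3.000)
cell (1,0): code 0100 → (1.171,1.000)–(2.000,0.634)
cell (1,1): code 1110 → (1.000,1.059)–(1.171,1.000)
cell (1,3): code 1001 → (2.000,3.922)–(1.000,3.612)
cell (1,6): code 0100 → (1.791,7.000)–(2.000,6.068)
cell (1,7): code 1000 → (2.000,7.296)–(1.791,7.000)
cell (2,0): code 0010 → (2.000,0.634)–(2.752,1.000)
cell (2,1): code 0111 → (2.752,1.000)–(3.000,1.163)
cell (2,3): code 1001 → (3.000,3.522)–(2.000,3.922)
cell (2,5): code 0100 → (2.108,6.000)–(3.000,5.797)
cell (2,6): code 1110 → (2.000,6.068)–(2.108,6.000)
cell (2,7): code 1001 → (3.000,7.522)–(2.000,7.296)
cell (3,1): code 0010 → (3.000,1.163)–(3.615,2.000)
cell (3,2): code 0011 → (3.615,2.000)–(3.433,3.000)
cell (3,3): code 0001 → (3.433,3.000)–(3.000,3.522)
cell (3,5): code 0010 → (3.000,5.797)–(3.165,6.000)
cell (3,6): code 0011 → (3.165,6.000)–(3.449,7.000)
cell (3,7): code 0001 → (3.449,7.000)–(3.000,7.522)
total: 20 segments, chained into 2 closed loop(s), length Σ = 15.457281

segments=20 loops=2 length=15.457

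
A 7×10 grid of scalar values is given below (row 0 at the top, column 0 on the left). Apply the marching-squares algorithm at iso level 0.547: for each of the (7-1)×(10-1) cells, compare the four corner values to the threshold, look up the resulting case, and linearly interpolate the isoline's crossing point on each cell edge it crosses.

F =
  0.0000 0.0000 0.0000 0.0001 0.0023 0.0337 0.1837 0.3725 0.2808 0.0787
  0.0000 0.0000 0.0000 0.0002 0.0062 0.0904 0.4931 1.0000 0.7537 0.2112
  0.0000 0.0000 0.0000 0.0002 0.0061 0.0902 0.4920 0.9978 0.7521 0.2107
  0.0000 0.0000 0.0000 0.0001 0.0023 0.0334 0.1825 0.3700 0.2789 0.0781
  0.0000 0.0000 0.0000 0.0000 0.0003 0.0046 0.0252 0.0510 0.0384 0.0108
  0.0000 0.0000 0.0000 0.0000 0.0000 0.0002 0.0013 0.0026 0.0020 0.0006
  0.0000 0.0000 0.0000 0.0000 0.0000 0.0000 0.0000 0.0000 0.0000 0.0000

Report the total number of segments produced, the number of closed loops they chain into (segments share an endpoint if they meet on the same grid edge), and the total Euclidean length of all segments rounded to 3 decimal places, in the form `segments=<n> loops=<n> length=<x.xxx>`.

segments=8 loops=1 length=7.528

cell (0,6): code 0100 → (0.278,7.000)–(1.000,6.106)
cell (0,7): code 1100 → (0.563,8.000)–(0.278,7.000)
cell (0,8): code 1000 → (1.000,8.381)–(0.563,8.000)
cell (1,6): code 0110 → (1.000,6.106)–(2.000,6.109)
cell (1,8): code 1001 → (2.000,8.379)–(1.000,8.381)
cell (2,6): code 0010 → (2.000,6.109)–(2.718,7.000)
cell (2,7): code 0011 → (2.718,7.000)–(2.433,8.000)
cell (2,8): code 0001 → (2.433,8.000)–(2.000,8.379)
total: 8 segments, chained into 1 closed loop(s), length Σ = 7.528354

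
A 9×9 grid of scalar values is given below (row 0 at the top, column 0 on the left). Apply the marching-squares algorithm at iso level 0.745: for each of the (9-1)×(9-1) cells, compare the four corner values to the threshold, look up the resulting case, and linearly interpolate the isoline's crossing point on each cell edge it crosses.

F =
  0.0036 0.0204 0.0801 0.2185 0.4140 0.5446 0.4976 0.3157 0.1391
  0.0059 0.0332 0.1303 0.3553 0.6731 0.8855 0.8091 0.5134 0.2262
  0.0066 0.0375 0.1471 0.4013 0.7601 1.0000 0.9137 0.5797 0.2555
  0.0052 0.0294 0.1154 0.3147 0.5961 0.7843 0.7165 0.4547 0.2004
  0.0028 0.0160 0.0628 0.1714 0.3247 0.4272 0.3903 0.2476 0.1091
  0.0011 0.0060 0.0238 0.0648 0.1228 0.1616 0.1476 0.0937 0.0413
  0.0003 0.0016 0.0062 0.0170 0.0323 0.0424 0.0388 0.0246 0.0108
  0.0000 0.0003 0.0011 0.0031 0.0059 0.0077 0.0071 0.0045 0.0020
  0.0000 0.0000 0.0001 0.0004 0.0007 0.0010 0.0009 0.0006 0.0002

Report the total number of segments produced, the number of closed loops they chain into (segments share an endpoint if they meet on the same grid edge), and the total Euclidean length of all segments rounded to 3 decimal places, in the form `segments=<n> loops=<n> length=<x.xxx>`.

segments=12 loops=1 length=7.781

cell (0,4): code 0100 → (0.588,5.000)–(1.000,4.339)
cell (0,5): code 1100 → (0.794,6.000)–(0.588,5.000)
cell (0,6): code 1000 → (1.000,6.217)–(0.794,6.000)
cell (1,3): code 0100 → (1.826,4.000)–(2.000,3.958)
cell (1,4): code 1110 → (1.000,4.339)–(1.826,4.000)
cell (1,6): code 1001 → (2.000,6.505)–(1.000,6.217)
cell (2,3): code 0010 → (2.000,3.958)–(2.092,4.000)
cell (2,4): code 0111 → (2.092,4.000)–(3.000,4.791)
cell (2,5): code 1011 → (3.000,5.580)–(2.855,6.000)
cell (2,6): code 0001 → (2.855,6.000)–(2.000,6.505)
cell (3,4): code 0010 → (3.000,4.791)–(3.110,5.000)
cell (3,5): code 0001 → (3.110,5.000)–(3.000,5.580)
total: 12 segments, chained into 1 closed loop(s), length Σ = 7.781270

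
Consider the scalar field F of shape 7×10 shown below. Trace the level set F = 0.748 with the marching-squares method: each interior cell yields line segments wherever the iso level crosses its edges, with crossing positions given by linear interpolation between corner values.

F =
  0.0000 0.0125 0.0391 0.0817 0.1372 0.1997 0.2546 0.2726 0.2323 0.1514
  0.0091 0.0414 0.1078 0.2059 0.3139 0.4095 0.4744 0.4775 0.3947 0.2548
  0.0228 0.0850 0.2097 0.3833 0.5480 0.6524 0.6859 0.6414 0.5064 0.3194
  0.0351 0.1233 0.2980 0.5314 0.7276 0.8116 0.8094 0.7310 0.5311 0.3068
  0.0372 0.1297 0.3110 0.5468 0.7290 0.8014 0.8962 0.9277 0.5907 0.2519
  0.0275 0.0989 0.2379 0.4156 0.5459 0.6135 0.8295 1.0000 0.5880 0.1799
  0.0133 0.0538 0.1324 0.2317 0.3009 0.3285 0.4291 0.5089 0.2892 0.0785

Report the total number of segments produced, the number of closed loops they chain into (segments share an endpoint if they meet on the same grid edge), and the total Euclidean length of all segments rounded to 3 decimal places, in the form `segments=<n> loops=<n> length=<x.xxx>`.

segments=12 loops=1 length=10.096

cell (2,4): code 0100 → (2.601,5.000)–(3.000,4.243)
cell (2,5): code 1100 → (2.503,6.000)–(2.601,5.000)
cell (2,6): code 1000 → (3.000,6.783)–(2.503,6.000)
cell (3,4): code 0110 → (3.000,4.243)–(4.000,4.262)
cell (3,6): code 1101 → (3.086,7.000)–(3.000,6.783)
cell (3,7): code 1000 → (4.000,7.533)–(3.086,7.000)
cell (4,4): code 0010 → (4.000,4.262)–(4.284,5.000)
cell (4,5): code 0111 → (4.284,5.000)–(5.000,5.623)
cell (4,7): code 1001 → (5.000,7.612)–(4.000,7.533)
cell (5,5): code 0010 → (5.000,5.623)–(5.204,6.000)
cell (5,6): code 0011 → (5.204,6.000)–(5.513,7.000)
cell (5,7): code 0001 → (5.513,7.000)–(5.000,7.612)
total: 12 segments, chained into 1 closed loop(s), length Σ = 10.096069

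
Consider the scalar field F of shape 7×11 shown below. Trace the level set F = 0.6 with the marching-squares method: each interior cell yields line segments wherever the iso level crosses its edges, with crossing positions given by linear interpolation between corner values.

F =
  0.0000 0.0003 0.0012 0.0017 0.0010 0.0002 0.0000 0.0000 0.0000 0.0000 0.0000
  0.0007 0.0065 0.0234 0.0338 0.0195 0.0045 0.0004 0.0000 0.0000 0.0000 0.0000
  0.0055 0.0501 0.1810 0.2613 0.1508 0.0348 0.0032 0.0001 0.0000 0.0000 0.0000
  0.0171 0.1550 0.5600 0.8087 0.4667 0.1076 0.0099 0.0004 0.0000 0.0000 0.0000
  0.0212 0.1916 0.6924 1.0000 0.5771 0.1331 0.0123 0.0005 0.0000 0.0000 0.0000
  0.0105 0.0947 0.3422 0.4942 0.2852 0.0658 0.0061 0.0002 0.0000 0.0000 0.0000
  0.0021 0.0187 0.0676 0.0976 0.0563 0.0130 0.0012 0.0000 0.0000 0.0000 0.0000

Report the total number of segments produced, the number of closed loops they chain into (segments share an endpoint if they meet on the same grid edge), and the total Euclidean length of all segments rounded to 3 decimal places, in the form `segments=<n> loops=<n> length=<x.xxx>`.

cell (2,2): code 0100 → (2.619,3.000)–(3.000,2.161)
cell (2,3): code 1000 → (3.000,3.610)–(2.619,3.000)
cell (3,1): code 0100 → (3.302,2.000)–(4.000,1.815)
cell (3,2): code 1110 → (3.000,2.161)–(3.302,2.000)
cell (3,3): code 1001 → (4.000,3.946)–(3.000,3.610)
cell (4,1): code 0010 → (4.000,1.815)–(4.264,2.000)
cell (4,2): code 0011 → (4.264,2.000)–(4.791,3.000)
cell (4,3): code 0001 → (4.791,3.000)–(4.000,3.946)
total: 8 segments, chained into 1 closed loop(s), length Σ = 6.445409

segments=8 loops=1 length=6.445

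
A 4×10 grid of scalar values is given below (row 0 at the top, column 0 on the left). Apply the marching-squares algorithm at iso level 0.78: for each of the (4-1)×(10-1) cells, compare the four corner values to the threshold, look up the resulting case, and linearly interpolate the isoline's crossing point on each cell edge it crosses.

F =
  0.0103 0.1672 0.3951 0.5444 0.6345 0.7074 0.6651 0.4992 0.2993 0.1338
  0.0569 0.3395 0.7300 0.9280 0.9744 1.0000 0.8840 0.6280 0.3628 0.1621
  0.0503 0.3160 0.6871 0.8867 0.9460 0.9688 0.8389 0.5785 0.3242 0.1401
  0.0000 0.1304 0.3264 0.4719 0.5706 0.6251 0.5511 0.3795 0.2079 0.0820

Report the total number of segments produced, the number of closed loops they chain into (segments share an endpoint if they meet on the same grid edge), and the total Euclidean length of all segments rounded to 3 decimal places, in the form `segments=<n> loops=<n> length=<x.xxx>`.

segments=12 loops=1 length=10.554

cell (0,2): code 0100 → (0.614,3.000)–(1.000,2.253)
cell (0,3): code 1100 → (0.428,4.000)–(0.614,3.000)
cell (0,4): code 1100 → (0.248,5.000)–(0.428,4.000)
cell (0,5): code 1100 → (0.525,6.000)–(0.248,5.000)
cell (0,6): code 1000 → (1.000,6.406)–(0.525,6.000)
cell (1,2): code 0110 → (1.000,2.253)–(2.000,2.465)
cell (1,6): code 1001 → (2.000,6.226)–(1.000,6.406)
cell (2,2): code 0010 → (2.000,2.465)–(2.257,3.000)
cell (2,3): code 0011 → (2.257,3.000)–(2.442,4.000)
cell (2,4): code 0011 → (2.442,4.000)–(2.549,5.000)
cell (2,5): code 0011 → (2.549,5.000)–(2.205,6.000)
cell (2,6): code 0001 → (2.205,6.000)–(2.000,6.226)
total: 12 segments, chained into 1 closed loop(s), length Σ = 10.554294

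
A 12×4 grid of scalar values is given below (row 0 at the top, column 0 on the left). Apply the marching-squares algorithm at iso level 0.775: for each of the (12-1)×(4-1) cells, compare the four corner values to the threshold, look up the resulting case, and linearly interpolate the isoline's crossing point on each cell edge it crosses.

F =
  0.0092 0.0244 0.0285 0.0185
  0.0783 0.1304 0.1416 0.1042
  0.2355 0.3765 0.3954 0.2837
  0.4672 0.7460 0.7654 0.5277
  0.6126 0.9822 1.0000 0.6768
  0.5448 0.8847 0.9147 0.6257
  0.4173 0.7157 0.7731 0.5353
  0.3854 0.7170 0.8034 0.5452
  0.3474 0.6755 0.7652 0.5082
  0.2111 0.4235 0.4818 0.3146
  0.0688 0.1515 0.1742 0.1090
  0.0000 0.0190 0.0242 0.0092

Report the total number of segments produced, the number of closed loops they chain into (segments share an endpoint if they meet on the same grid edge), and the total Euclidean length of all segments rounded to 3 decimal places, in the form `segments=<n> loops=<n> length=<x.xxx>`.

cell (3,0): code 0100 → (3.123,1.000)–(4.000,0.439)
cell (3,1): code 1100 → (3.041,2.000)–(3.123,1.000)
cell (3,2): code 1000 → (4.000,2.696)–(3.041,2.000)
cell (4,0): code 0110 → (4.000,0.439)–(5.000,0.677)
cell (4,2): code 1001 → (5.000,2.483)–(4.000,2.696)
cell (5,0): code 0010 → (5.000,0.677)–(5.649,1.000)
cell (5,1): code 0011 → (5.649,1.000)–(5.987,2.000)
cell (5,2): code 0001 → (5.987,2.000)–(5.000,2.483)
cell (6,1): code 0100 → (6.063,2.000)–(7.000,1.671)
cell (6,2): code 1000 → (7.000,2.110)–(6.063,2.000)
cell (7,1): code 0010 → (7.000,1.671)–(7.743,2.000)
cell (7,2): code 0001 → (7.743,2.000)–(7.000,2.110)
total: 12 segments, chained into 2 closed loop(s), length Σ = 11.660174

segments=12 loops=2 length=11.660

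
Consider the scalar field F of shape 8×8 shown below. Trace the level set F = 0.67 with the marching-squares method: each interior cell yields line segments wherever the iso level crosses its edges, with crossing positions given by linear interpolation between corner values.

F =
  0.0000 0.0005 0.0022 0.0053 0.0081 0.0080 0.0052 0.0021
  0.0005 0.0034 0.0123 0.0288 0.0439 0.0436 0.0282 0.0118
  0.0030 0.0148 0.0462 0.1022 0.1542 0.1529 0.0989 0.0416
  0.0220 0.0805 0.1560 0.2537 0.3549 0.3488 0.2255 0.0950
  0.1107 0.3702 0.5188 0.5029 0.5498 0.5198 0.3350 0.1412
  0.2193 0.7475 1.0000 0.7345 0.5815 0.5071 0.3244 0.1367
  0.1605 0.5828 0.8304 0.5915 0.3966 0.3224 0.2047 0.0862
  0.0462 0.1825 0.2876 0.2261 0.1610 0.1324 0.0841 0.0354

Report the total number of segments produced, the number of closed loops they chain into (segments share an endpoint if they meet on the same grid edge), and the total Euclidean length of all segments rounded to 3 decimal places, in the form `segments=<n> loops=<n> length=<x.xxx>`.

segments=10 loops=1 length=6.778

cell (4,0): code 0100 → (4.795,1.000)–(5.000,0.853)
cell (4,1): code 1100 → (4.314,2.000)–(4.795,1.000)
cell (4,2): code 1100 → (4.722,3.000)–(4.314,2.000)
cell (4,3): code 1000 → (5.000,3.422)–(4.722,3.000)
cell (5,0): code 0010 → (5.000,0.853)–(5.471,1.000)
cell (5,1): code 0111 → (5.471,1.000)–(6.000,1.352)
cell (5,2): code 1011 → (6.000,2.671)–(5.451,3.000)
cell (5,3): code 0001 → (5.451,3.000)–(5.000,3.422)
cell (6,1): code 0010 → (6.000,1.352)–(6.296,2.000)
cell (6,2): code 0001 → (6.296,2.000)–(6.000,2.671)
total: 10 segments, chained into 1 closed loop(s), length Σ = 6.778383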